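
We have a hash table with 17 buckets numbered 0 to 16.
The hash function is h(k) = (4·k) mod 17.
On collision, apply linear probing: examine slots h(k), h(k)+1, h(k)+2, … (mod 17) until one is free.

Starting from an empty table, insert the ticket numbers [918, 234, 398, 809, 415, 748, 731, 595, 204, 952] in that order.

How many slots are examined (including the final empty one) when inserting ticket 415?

2

Insert 918: h=0, slot 0 empty => index 0.
Insert 234: h=1, slot 1 empty => index 1.
Insert 398: h=11, slot 11 empty => index 11.
Insert 809: h=6, slot 6 empty => index 6.
Insert 415: h=11, slot 11 occupied => index 12.
Insert 748: h=0, slots 0,1 occupied => index 2.
Insert 731: h=0, slots 0,1,2 occupied => index 3.
Insert 595: h=0, slots 0,1,2,3 occupied => index 4.
Insert 204: h=0, slots 0,1,2,3,4 occupied => index 5.
Insert 952: h=0, slots 0,1,2,3,4,5,6 occupied => index 7.
Table: [918, 234, 748, 731, 595, 204, 809, 952, -, -, -, 398, 415, -, -, -, -]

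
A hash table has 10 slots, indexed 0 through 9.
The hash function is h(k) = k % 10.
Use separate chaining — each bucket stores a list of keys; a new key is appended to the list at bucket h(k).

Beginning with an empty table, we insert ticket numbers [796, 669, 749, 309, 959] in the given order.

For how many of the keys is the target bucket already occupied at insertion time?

3

796 -> bucket 6
669 -> bucket 9
749 -> bucket 9 (collision)
309 -> bucket 9 (collision)
959 -> bucket 9 (collision)
Final buckets:
0: _
1: _
2: _
3: _
4: _
5: _
6: 796
7: _
8: _
9: 669 -> 749 -> 309 -> 959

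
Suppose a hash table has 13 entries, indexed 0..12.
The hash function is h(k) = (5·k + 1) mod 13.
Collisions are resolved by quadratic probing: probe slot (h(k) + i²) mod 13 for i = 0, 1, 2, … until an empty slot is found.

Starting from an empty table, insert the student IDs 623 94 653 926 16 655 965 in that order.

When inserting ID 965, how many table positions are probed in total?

5

623: h=9 -> slot 9
94: h=3 -> slot 3
653: h=3, probe 3,4 -> slot 4
926: h=3, probe 3,4,7 -> slot 7
16: h=3, probe 3,4,7,12 -> slot 12
655: h=0 -> slot 0
965: h=3, probe 3,4,7,12,6 -> slot 6
Table: [655, -, -, 94, 653, -, 965, 926, -, 623, -, -, 16]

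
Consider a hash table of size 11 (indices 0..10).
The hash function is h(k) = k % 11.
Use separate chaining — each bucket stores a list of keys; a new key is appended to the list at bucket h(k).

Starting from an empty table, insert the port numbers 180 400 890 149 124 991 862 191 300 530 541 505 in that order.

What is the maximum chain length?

4

Insert 180: h=4, bucket 4 empty -> new chain.
Insert 400: h=4, bucket 4 nonempty -> append to chain.
Insert 890: h=10, bucket 10 empty -> new chain.
Insert 149: h=6, bucket 6 empty -> new chain.
Insert 124: h=3, bucket 3 empty -> new chain.
Insert 991: h=1, bucket 1 empty -> new chain.
Insert 862: h=4, bucket 4 nonempty -> append to chain.
Insert 191: h=4, bucket 4 nonempty -> append to chain.
Insert 300: h=3, bucket 3 nonempty -> append to chain.
Insert 530: h=2, bucket 2 empty -> new chain.
Insert 541: h=2, bucket 2 nonempty -> append to chain.
Insert 505: h=10, bucket 10 nonempty -> append to chain.
Final buckets:
0: -
1: 991
2: 530 -> 541
3: 124 -> 300
4: 180 -> 400 -> 862 -> 191
5: -
6: 149
7: -
8: -
9: -
10: 890 -> 505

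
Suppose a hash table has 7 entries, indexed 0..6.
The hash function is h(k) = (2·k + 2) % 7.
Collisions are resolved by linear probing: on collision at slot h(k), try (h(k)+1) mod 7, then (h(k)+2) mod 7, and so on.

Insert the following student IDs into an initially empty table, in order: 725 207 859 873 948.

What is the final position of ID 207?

Insert 725: h=3, slot 3 empty => index 3.
Insert 207: h=3, slot 3 occupied => index 4.
Insert 859: h=5, slot 5 empty => index 5.
Insert 873: h=5, slot 5 occupied => index 6.
Insert 948: h=1, slot 1 empty => index 1.
Table: [—, 948, —, 725, 207, 859, 873]

4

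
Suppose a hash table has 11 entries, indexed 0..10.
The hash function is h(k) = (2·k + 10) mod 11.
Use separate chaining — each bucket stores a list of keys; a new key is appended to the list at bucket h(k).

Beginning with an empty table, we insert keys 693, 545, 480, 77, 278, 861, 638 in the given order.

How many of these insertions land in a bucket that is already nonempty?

3

693 -> bucket 10
545 -> bucket 0
480 -> bucket 2
77 -> bucket 10 (collision)
278 -> bucket 5
861 -> bucket 5 (collision)
638 -> bucket 10 (collision)
Final buckets:
0: 545
1: _
2: 480
3: _
4: _
5: 278 -> 861
6: _
7: _
8: _
9: _
10: 693 -> 77 -> 638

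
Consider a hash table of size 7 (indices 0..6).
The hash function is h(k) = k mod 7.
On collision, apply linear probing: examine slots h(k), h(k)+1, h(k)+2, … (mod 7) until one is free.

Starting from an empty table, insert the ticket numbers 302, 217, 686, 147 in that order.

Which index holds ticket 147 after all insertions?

3

Insert 302: h=1, slot 1 empty => index 1.
Insert 217: h=0, slot 0 empty => index 0.
Insert 686: h=0, slots 0,1 occupied => index 2.
Insert 147: h=0, slots 0,1,2 occupied => index 3.
Table: [217, 302, 686, 147, _, _, _]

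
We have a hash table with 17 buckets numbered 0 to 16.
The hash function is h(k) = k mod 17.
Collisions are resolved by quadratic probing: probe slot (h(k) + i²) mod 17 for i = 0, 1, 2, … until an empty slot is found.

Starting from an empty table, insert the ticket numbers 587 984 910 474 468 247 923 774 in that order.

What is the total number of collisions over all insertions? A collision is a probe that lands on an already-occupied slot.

11

587 hashes to 9; slot 9 is free => place at 9.
984 hashes to 15; slot 15 is free => place at 15.
910 hashes to 9; 9 taken => place at 10.
474 hashes to 15; 15 taken => place at 16.
468 hashes to 9; 9,10 taken => place at 13.
247 hashes to 9; 9,10,13 taken => place at 1.
923 hashes to 5; slot 5 is free => place at 5.
774 hashes to 9; 9,10,13,1 taken => place at 8.
Table: [∅, 247, ∅, ∅, ∅, 923, ∅, ∅, 774, 587, 910, ∅, ∅, 468, ∅, 984, 474]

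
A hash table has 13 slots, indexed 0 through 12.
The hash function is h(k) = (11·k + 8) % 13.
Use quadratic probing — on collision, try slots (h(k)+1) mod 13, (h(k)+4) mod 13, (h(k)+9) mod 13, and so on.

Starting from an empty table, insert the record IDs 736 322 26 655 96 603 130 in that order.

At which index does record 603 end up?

Insert 736: h=5, slot 5 empty -> index 5.
Insert 322: h=1, slot 1 empty -> index 1.
Insert 26: h=8, slot 8 empty -> index 8.
Insert 655: h=11, slot 11 empty -> index 11.
Insert 96: h=11, slot 11 occupied -> index 12.
Insert 603: h=11, slots 11,12 occupied -> index 2.
Insert 130: h=8, slot 8 occupied -> index 9.
Table: [-, 322, 603, -, -, 736, -, -, 26, 130, -, 655, 96]

2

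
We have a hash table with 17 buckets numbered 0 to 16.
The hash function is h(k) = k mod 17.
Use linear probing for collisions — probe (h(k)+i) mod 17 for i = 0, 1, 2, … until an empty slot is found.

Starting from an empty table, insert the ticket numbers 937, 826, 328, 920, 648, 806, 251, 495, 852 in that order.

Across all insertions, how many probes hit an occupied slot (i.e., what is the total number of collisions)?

13

937: h=2 -> slot 2
826: h=10 -> slot 10
328: h=5 -> slot 5
920: h=2, probe 2,3 -> slot 3
648: h=2, probe 2,3,4 -> slot 4
806: h=7 -> slot 7
251: h=13 -> slot 13
495: h=2, probe 2,3,4,5,6 -> slot 6
852: h=2, probe 2,3,4,5,6,7,8 -> slot 8
Table: [—, —, 937, 920, 648, 328, 495, 806, 852, —, 826, —, —, 251, —, —, —]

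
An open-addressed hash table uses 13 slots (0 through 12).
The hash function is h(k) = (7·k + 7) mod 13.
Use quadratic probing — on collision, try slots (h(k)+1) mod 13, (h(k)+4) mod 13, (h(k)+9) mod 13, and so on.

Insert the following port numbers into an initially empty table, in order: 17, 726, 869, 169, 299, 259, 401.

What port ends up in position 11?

299

17 hashes to 9; slot 9 is free → place at 9.
726 hashes to 6; slot 6 is free → place at 6.
869 hashes to 6; 6 taken → place at 7.
169 hashes to 7; 7 taken → place at 8.
299 hashes to 7; 7,8 taken → place at 11.
259 hashes to 0; slot 0 is free → place at 0.
401 hashes to 6; 6,7 taken → place at 10.
Table: [259, ∅, ∅, ∅, ∅, ∅, 726, 869, 169, 17, 401, 299, ∅]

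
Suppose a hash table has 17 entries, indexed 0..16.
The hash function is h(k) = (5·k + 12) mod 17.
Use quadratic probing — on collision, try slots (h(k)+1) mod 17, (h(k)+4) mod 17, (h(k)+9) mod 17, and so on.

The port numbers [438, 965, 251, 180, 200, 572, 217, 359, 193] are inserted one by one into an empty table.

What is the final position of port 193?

Insert 438: h=9, slot 9 empty → index 9.
Insert 965: h=9, slot 9 occupied → index 10.
Insert 251: h=9, slots 9,10 occupied → index 13.
Insert 180: h=11, slot 11 empty → index 11.
Insert 200: h=9, slots 9,10,13 occupied → index 1.
Insert 572: h=16, slot 16 empty → index 16.
Insert 217: h=9, slots 9,10,13,1 occupied → index 8.
Insert 359: h=5, slot 5 empty → index 5.
Insert 193: h=8, slots 8,9 occupied → index 12.
Table: [., 200, ., ., ., 359, ., ., 217, 438, 965, 180, 193, 251, ., ., 572]

12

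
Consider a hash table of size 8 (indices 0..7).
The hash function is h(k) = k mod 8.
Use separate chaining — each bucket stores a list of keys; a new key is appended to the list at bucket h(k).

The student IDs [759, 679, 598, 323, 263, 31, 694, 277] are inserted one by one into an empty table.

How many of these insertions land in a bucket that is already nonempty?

4

759 -> bucket 7
679 -> bucket 7 (collision)
598 -> bucket 6
323 -> bucket 3
263 -> bucket 7 (collision)
31 -> bucket 7 (collision)
694 -> bucket 6 (collision)
277 -> bucket 5
Final buckets:
0: _
1: _
2: _
3: 323
4: _
5: 277
6: 598 -> 694
7: 759 -> 679 -> 263 -> 31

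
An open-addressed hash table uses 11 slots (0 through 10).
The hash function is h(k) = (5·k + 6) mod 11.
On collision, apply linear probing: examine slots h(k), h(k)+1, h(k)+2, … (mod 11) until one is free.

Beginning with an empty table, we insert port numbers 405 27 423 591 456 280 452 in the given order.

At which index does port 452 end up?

405: h=7 -> slot 7
27: h=9 -> slot 9
423: h=9, probe 9,10 -> slot 10
591: h=2 -> slot 2
456: h=9, probe 9,10,0 -> slot 0
280: h=9, probe 9,10,0,1 -> slot 1
452: h=0, probe 0,1,2,3 -> slot 3
Table: [456, 280, 591, 452, ∅, ∅, ∅, 405, ∅, 27, 423]

3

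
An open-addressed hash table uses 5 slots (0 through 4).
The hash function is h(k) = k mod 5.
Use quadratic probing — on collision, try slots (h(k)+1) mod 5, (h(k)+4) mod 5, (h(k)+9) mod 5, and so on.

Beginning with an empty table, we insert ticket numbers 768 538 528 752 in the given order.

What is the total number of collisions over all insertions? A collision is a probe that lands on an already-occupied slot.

768 hashes to 3; slot 3 is free => place at 3.
538 hashes to 3; 3 taken => place at 4.
528 hashes to 3; 3,4 taken => place at 2.
752 hashes to 2; 2,3 taken => place at 1.
Table: [—, 752, 528, 768, 538]

5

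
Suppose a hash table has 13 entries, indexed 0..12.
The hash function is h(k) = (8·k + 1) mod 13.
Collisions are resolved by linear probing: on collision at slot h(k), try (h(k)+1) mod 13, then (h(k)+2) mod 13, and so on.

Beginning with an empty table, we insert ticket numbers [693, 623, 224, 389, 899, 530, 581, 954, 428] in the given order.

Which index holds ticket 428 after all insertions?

693: h=7 → slot 7
623: h=6 → slot 6
224: h=12 → slot 12
389: h=6, probe 6,7,8 → slot 8
899: h=4 → slot 4
530: h=3 → slot 3
581: h=8, probe 8,9 → slot 9
954: h=2 → slot 2
428: h=6, probe 6,7,8,9,10 → slot 10
Table: [-, -, 954, 530, 899, -, 623, 693, 389, 581, 428, -, 224]

10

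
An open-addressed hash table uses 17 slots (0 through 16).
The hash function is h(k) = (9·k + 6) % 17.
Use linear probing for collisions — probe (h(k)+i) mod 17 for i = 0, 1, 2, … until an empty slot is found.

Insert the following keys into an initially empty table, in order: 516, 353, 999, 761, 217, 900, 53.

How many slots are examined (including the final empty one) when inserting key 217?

516 hashes to 9; slot 9 is free -> place at 9.
353 hashes to 4; slot 4 is free -> place at 4.
999 hashes to 4; 4 taken -> place at 5.
761 hashes to 4; 4,5 taken -> place at 6.
217 hashes to 4; 4,5,6 taken -> place at 7.
900 hashes to 14; slot 14 is free -> place at 14.
53 hashes to 7; 7 taken -> place at 8.
Table: [∅, ∅, ∅, ∅, 353, 999, 761, 217, 53, 516, ∅, ∅, ∅, ∅, 900, ∅, ∅]

4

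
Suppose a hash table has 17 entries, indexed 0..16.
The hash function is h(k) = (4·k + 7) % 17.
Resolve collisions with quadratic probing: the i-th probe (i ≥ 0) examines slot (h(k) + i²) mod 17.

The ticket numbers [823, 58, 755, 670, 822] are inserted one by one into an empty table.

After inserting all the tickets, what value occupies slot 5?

823 hashes to 1; slot 1 is free → place at 1.
58 hashes to 1; 1 taken → place at 2.
755 hashes to 1; 1,2 taken → place at 5.
670 hashes to 1; 1,2,5 taken → place at 10.
822 hashes to 14; slot 14 is free → place at 14.
Table: [—, 823, 58, —, —, 755, —, —, —, —, 670, —, —, —, 822, —, —]

755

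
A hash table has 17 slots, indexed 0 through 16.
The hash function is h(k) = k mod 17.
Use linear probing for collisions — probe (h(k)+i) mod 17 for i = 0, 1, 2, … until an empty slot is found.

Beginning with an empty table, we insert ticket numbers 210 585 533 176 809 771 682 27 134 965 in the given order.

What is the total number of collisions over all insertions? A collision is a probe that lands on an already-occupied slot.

210: h=6 -> slot 6
585: h=7 -> slot 7
533: h=6, probe 6,7,8 -> slot 8
176: h=6, probe 6,7,8,9 -> slot 9
809: h=10 -> slot 10
771: h=6, probe 6,7,8,9,10,11 -> slot 11
682: h=2 -> slot 2
27: h=10, probe 10,11,12 -> slot 12
134: h=15 -> slot 15
965: h=13 -> slot 13
Table: [∅, ∅, 682, ∅, ∅, ∅, 210, 585, 533, 176, 809, 771, 27, 965, ∅, 134, ∅]

12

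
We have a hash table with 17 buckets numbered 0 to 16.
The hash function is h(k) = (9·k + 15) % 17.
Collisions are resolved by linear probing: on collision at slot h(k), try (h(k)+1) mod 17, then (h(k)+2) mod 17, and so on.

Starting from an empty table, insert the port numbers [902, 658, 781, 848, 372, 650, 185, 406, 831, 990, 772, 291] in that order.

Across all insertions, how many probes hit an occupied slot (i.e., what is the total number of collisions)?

Insert 902: h=7, slot 7 empty → index 7.
Insert 658: h=4, slot 4 empty → index 4.
Insert 781: h=6, slot 6 empty → index 6.
Insert 848: h=14, slot 14 empty → index 14.
Insert 372: h=14, slot 14 occupied → index 15.
Insert 650: h=0, slot 0 empty → index 0.
Insert 185: h=14, slots 14,15 occupied → index 16.
Insert 406: h=14, slots 14,15,16,0 occupied → index 1.
Insert 831: h=14, slots 14,15,16,0,1 occupied → index 2.
Insert 990: h=0, slots 0,1,2 occupied → index 3.
Insert 772: h=10, slot 10 empty → index 10.
Insert 291: h=16, slots 16,0,1,2,3,4 occupied → index 5.
Table: [650, 406, 831, 990, 658, 291, 781, 902, ., ., 772, ., ., ., 848, 372, 185]

21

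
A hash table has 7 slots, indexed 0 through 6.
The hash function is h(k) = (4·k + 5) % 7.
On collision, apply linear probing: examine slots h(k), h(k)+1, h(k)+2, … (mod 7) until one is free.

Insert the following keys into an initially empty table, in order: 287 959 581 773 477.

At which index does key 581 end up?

287: h=5 -> slot 5
959: h=5, probe 5,6 -> slot 6
581: h=5, probe 5,6,0 -> slot 0
773: h=3 -> slot 3
477: h=2 -> slot 2
Table: [581, -, 477, 773, -, 287, 959]

0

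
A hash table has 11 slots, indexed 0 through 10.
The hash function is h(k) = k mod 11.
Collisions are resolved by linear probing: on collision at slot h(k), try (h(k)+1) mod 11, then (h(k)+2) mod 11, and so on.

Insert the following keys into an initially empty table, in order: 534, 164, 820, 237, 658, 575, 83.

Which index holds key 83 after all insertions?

0

534 hashes to 6; slot 6 is free -> place at 6.
164 hashes to 10; slot 10 is free -> place at 10.
820 hashes to 6; 6 taken -> place at 7.
237 hashes to 6; 6,7 taken -> place at 8.
658 hashes to 9; slot 9 is free -> place at 9.
575 hashes to 3; slot 3 is free -> place at 3.
83 hashes to 6; 6,7,8,9,10 taken -> place at 0.
Table: [83, —, —, 575, —, —, 534, 820, 237, 658, 164]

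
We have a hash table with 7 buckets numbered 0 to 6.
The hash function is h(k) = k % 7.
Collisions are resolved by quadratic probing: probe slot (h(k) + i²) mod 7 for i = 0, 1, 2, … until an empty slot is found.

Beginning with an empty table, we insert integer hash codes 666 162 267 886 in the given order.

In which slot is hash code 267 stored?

Insert 666: h=1, slot 1 empty → index 1.
Insert 162: h=1, slot 1 occupied → index 2.
Insert 267: h=1, slots 1,2 occupied → index 5.
Insert 886: h=4, slot 4 empty → index 4.
Table: [∅, 666, 162, ∅, 886, 267, ∅]

5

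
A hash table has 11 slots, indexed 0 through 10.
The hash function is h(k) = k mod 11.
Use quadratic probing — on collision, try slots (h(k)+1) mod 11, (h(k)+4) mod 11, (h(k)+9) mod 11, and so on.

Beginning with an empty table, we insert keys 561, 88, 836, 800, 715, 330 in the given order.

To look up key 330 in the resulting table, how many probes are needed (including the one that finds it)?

5

Insert 561: h=0, slot 0 empty => index 0.
Insert 88: h=0, slot 0 occupied => index 1.
Insert 836: h=0, slots 0,1 occupied => index 4.
Insert 800: h=8, slot 8 empty => index 8.
Insert 715: h=0, slots 0,1,4 occupied => index 9.
Insert 330: h=0, slots 0,1,4,9 occupied => index 5.
Table: [561, 88, ∅, ∅, 836, 330, ∅, ∅, 800, 715, ∅]
Lookup 330: h=0, probe 0,1,4,9,5 → found at 5.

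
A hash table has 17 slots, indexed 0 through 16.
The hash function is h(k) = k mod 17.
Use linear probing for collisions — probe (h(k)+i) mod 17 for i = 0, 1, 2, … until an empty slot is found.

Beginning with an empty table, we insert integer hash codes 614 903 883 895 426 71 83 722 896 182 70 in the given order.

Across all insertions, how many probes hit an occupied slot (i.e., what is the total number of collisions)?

6

614 hashes to 2; slot 2 is free → place at 2.
903 hashes to 2; 2 taken → place at 3.
883 hashes to 16; slot 16 is free → place at 16.
895 hashes to 11; slot 11 is free → place at 11.
426 hashes to 1; slot 1 is free → place at 1.
71 hashes to 3; 3 taken → place at 4.
83 hashes to 15; slot 15 is free → place at 15.
722 hashes to 8; slot 8 is free → place at 8.
896 hashes to 12; slot 12 is free → place at 12.
182 hashes to 12; 12 taken → place at 13.
70 hashes to 2; 2,3,4 taken → place at 5.
Table: [_, 426, 614, 903, 71, 70, _, _, 722, _, _, 895, 896, 182, _, 83, 883]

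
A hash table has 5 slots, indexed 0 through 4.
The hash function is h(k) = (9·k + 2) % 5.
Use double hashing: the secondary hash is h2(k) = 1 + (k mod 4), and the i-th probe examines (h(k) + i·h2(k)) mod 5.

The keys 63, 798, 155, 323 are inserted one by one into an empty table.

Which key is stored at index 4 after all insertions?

63: h=4 → slot 4
798: h=4, h2=3, probe 4,2 → slot 2
155: h=2, h2=4, probe 2,1 → slot 1
323: h=4, h2=4, probe 4,3 → slot 3
Table: [-, 155, 798, 323, 63]

63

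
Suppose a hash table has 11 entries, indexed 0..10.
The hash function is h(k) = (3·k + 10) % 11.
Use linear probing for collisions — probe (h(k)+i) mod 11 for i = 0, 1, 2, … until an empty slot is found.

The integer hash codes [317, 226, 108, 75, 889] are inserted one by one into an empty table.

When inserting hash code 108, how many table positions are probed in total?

2

317: h=4 → slot 4
226: h=6 → slot 6
108: h=4, probe 4,5 → slot 5
75: h=4, probe 4,5,6,7 → slot 7
889: h=4, probe 4,5,6,7,8 → slot 8
Table: [—, —, —, —, 317, 108, 226, 75, 889, —, —]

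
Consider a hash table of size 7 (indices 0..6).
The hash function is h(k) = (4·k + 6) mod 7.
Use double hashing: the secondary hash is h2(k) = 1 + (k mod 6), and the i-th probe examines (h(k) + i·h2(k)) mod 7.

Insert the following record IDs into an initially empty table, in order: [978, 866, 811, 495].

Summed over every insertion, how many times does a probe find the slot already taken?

978: h=5 → slot 5
866: h=5, h2=3, probe 5,1 → slot 1
811: h=2 → slot 2
495: h=5, h2=4, probe 5,2,6 → slot 6
Table: [-, 866, 811, -, -, 978, 495]

3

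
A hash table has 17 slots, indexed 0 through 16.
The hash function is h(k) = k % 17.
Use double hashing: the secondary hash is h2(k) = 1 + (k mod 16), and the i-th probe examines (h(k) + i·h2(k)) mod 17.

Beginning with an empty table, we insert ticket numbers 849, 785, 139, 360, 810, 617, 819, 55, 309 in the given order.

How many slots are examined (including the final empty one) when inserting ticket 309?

849: h=16 → slot 16
785: h=3 → slot 3
139: h=3, h2=12, probe 3,15 → slot 15
360: h=3, h2=9, probe 3,12 → slot 12
810: h=11 → slot 11
617: h=5 → slot 5
819: h=3, h2=4, probe 3,7 → slot 7
55: h=4 → slot 4
309: h=3, h2=6, probe 3,9 → slot 9
Table: [∅, ∅, ∅, 785, 55, 617, ∅, 819, ∅, 309, ∅, 810, 360, ∅, ∅, 139, 849]

2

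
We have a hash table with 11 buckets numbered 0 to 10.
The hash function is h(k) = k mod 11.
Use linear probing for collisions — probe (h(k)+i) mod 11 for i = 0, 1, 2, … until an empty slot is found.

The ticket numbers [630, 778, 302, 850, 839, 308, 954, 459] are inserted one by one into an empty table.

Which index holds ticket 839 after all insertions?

6

630: h=3 => slot 3
778: h=8 => slot 8
302: h=5 => slot 5
850: h=3, probe 3,4 => slot 4
839: h=3, probe 3,4,5,6 => slot 6
308: h=0 => slot 0
954: h=8, probe 8,9 => slot 9
459: h=8, probe 8,9,10 => slot 10
Table: [308, _, _, 630, 850, 302, 839, _, 778, 954, 459]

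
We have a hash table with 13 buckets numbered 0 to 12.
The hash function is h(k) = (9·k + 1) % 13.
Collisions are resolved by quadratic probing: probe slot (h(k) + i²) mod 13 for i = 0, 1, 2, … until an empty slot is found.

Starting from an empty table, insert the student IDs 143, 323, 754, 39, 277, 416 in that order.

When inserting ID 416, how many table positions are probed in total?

143: h=1 -> slot 1
323: h=9 -> slot 9
754: h=1, probe 1,2 -> slot 2
39: h=1, probe 1,2,5 -> slot 5
277: h=11 -> slot 11
416: h=1, probe 1,2,5,10 -> slot 10
Table: [—, 143, 754, —, —, 39, —, —, —, 323, 416, 277, —]

4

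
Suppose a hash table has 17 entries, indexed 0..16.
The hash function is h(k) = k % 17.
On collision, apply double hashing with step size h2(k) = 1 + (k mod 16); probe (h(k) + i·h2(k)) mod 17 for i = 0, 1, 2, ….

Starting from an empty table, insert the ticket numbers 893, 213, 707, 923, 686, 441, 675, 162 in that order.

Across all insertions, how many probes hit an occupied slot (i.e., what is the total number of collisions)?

Insert 893: h=9, slot 9 empty -> index 9.
Insert 213: h=9, h2=6, slot 9 occupied -> index 15.
Insert 707: h=10, slot 10 empty -> index 10.
Insert 923: h=5, slot 5 empty -> index 5.
Insert 686: h=6, slot 6 empty -> index 6.
Insert 441: h=16, slot 16 empty -> index 16.
Insert 675: h=12, slot 12 empty -> index 12.
Insert 162: h=9, h2=3, slots 9,12,15 occupied -> index 1.
Table: [_, 162, _, _, _, 923, 686, _, _, 893, 707, _, 675, _, _, 213, 441]

4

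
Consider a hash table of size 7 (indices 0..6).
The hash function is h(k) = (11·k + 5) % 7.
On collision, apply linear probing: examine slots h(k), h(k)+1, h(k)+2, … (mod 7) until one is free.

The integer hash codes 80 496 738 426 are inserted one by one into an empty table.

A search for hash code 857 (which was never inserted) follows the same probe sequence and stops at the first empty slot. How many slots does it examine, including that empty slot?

3

80 hashes to 3; slot 3 is free → place at 3.
496 hashes to 1; slot 1 is free → place at 1.
738 hashes to 3; 3 taken → place at 4.
426 hashes to 1; 1 taken → place at 2.
Table: [-, 496, 426, 80, 738, -, -]
Lookup 857: h=3, probe 3,4,5 → slot 5 empty, not found.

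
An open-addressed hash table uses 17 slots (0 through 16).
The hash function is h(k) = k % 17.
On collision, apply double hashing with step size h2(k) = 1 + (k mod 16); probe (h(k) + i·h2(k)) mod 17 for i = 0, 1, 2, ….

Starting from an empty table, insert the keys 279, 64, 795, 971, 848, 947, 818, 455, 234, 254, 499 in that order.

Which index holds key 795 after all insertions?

Insert 279: h=7, slot 7 empty => index 7.
Insert 64: h=13, slot 13 empty => index 13.
Insert 795: h=13, h2=12, slot 13 occupied => index 8.
Insert 971: h=2, slot 2 empty => index 2.
Insert 848: h=15, slot 15 empty => index 15.
Insert 947: h=12, slot 12 empty => index 12.
Insert 818: h=2, h2=3, slot 2 occupied => index 5.
Insert 455: h=13, h2=8, slot 13 occupied => index 4.
Insert 234: h=13, h2=11, slots 13,7 occupied => index 1.
Insert 254: h=16, slot 16 empty => index 16.
Insert 499: h=6, slot 6 empty => index 6.
Table: [_, 234, 971, _, 455, 818, 499, 279, 795, _, _, _, 947, 64, _, 848, 254]

8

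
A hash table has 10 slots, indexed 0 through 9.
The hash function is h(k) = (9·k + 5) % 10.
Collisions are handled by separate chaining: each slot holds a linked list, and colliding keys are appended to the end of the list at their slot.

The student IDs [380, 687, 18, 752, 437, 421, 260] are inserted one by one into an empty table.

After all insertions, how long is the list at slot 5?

380 → bucket 5
687 → bucket 8
18 → bucket 7
752 → bucket 3
437 → bucket 8 (collision)
421 → bucket 4
260 → bucket 5 (collision)
Final buckets:
0: .
1: .
2: .
3: 752
4: 421
5: 380 -> 260
6: .
7: 18
8: 687 -> 437
9: .

2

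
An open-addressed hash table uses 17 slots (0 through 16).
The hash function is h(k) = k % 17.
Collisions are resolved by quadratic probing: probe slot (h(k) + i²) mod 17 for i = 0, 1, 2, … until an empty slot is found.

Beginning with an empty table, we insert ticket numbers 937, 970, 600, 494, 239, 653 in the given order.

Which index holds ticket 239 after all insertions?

937: h=2 => slot 2
970: h=1 => slot 1
600: h=5 => slot 5
494: h=1, probe 1,2,5,10 => slot 10
239: h=1, probe 1,2,5,10,0 => slot 0
653: h=7 => slot 7
Table: [239, 970, 937, -, -, 600, -, 653, -, -, 494, -, -, -, -, -, -]

0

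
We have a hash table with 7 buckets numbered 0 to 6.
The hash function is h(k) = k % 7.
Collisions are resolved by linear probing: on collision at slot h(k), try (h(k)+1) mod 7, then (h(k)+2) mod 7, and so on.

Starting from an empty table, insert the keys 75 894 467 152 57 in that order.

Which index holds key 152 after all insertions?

1

75: h=5 -> slot 5
894: h=5, probe 5,6 -> slot 6
467: h=5, probe 5,6,0 -> slot 0
152: h=5, probe 5,6,0,1 -> slot 1
57: h=1, probe 1,2 -> slot 2
Table: [467, 152, 57, ∅, ∅, 75, 894]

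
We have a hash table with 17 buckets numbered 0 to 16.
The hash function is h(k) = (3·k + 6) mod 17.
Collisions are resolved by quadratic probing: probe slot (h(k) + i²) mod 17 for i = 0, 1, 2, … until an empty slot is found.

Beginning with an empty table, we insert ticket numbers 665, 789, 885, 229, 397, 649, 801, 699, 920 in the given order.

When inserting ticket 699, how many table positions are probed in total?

665: h=12 => slot 12
789: h=10 => slot 10
885: h=9 => slot 9
229: h=13 => slot 13
397: h=7 => slot 7
649: h=15 => slot 15
801: h=12, probe 12,13,16 => slot 16
699: h=12, probe 12,13,16,4 => slot 4
920: h=12, probe 12,13,16,4,11 => slot 11
Table: [., ., ., ., 699, ., ., 397, ., 885, 789, 920, 665, 229, ., 649, 801]

4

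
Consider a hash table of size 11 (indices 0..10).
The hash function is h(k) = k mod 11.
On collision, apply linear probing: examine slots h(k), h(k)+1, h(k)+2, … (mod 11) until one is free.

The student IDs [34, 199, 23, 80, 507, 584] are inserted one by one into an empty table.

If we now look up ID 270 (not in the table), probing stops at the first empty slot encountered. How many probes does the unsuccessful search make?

34: h=1 -> slot 1
199: h=1, probe 1,2 -> slot 2
23: h=1, probe 1,2,3 -> slot 3
80: h=3, probe 3,4 -> slot 4
507: h=1, probe 1,2,3,4,5 -> slot 5
584: h=1, probe 1,2,3,4,5,6 -> slot 6
Table: [., 34, 199, 23, 80, 507, 584, ., ., ., .]
Lookup 270: h=6, probe 6,7 → slot 7 empty, not found.

2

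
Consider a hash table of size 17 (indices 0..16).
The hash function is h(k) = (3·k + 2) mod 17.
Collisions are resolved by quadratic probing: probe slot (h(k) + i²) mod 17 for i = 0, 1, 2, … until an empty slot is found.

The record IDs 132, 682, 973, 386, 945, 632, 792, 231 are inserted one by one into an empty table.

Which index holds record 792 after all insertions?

132 hashes to 7; slot 7 is free -> place at 7.
682 hashes to 8; slot 8 is free -> place at 8.
973 hashes to 14; slot 14 is free -> place at 14.
386 hashes to 4; slot 4 is free -> place at 4.
945 hashes to 15; slot 15 is free -> place at 15.
632 hashes to 11; slot 11 is free -> place at 11.
792 hashes to 15; 15 taken -> place at 16.
231 hashes to 15; 15,16 taken -> place at 2.
Table: [_, _, 231, _, 386, _, _, 132, 682, _, _, 632, _, _, 973, 945, 792]

16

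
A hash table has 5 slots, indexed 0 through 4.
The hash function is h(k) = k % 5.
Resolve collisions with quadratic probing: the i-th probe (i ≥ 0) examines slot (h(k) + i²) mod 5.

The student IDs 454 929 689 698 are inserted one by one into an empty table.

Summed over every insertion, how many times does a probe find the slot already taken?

454 hashes to 4; slot 4 is free → place at 4.
929 hashes to 4; 4 taken → place at 0.
689 hashes to 4; 4,0 taken → place at 3.
698 hashes to 3; 3,4 taken → place at 2.
Table: [929, -, 698, 689, 454]

5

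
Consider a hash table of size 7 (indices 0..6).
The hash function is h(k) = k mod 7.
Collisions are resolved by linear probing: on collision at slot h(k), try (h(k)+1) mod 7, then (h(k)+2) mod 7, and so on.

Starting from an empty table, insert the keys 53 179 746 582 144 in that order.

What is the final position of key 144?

0

53 hashes to 4; slot 4 is free → place at 4.
179 hashes to 4; 4 taken → place at 5.
746 hashes to 4; 4,5 taken → place at 6.
582 hashes to 1; slot 1 is free → place at 1.
144 hashes to 4; 4,5,6 taken → place at 0.
Table: [144, 582, ., ., 53, 179, 746]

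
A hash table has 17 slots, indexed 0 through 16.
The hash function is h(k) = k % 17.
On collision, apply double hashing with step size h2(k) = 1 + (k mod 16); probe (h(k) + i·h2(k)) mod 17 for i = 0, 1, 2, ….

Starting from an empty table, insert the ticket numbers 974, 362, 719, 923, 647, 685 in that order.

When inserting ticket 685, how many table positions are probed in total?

974 hashes to 5; slot 5 is free -> place at 5.
362 hashes to 5, h2=11; 5 taken -> place at 16.
719 hashes to 5, h2=16; 5 taken -> place at 4.
923 hashes to 5, h2=12; 5 taken -> place at 0.
647 hashes to 1; slot 1 is free -> place at 1.
685 hashes to 5, h2=14; 5 taken -> place at 2.
Table: [923, 647, 685, -, 719, 974, -, -, -, -, -, -, -, -, -, -, 362]

2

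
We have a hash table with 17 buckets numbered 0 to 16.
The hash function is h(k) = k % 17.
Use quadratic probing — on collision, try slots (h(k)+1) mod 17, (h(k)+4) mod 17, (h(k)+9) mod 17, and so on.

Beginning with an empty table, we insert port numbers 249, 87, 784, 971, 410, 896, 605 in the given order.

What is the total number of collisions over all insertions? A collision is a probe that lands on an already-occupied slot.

Insert 249: h=11, slot 11 empty -> index 11.
Insert 87: h=2, slot 2 empty -> index 2.
Insert 784: h=2, slot 2 occupied -> index 3.
Insert 971: h=2, slots 2,3 occupied -> index 6.
Insert 410: h=2, slots 2,3,6,11 occupied -> index 1.
Insert 896: h=12, slot 12 empty -> index 12.
Insert 605: h=10, slot 10 empty -> index 10.
Table: [∅, 410, 87, 784, ∅, ∅, 971, ∅, ∅, ∅, 605, 249, 896, ∅, ∅, ∅, ∅]

7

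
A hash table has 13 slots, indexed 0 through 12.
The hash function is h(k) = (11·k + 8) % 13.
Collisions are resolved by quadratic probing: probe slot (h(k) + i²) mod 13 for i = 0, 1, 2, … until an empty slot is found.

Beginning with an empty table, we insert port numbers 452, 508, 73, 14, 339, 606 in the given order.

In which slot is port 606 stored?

Insert 452: h=1, slot 1 empty → index 1.
Insert 508: h=6, slot 6 empty → index 6.
Insert 73: h=5, slot 5 empty → index 5.
Insert 14: h=6, slot 6 occupied → index 7.
Insert 339: h=6, slots 6,7 occupied → index 10.
Insert 606: h=5, slots 5,6 occupied → index 9.
Table: [., 452, ., ., ., 73, 508, 14, ., 606, 339, ., .]

9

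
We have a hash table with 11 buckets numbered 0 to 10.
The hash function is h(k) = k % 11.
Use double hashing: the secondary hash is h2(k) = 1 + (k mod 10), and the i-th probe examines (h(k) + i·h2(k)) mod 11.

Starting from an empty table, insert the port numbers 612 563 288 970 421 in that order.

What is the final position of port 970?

3

612 hashes to 7; slot 7 is free => place at 7.
563 hashes to 2; slot 2 is free => place at 2.
288 hashes to 2, h2=9; 2 taken => place at 0.
970 hashes to 2, h2=1; 2 taken => place at 3.
421 hashes to 3, h2=2; 3 taken => place at 5.
Table: [288, -, 563, 970, -, 421, -, 612, -, -, -]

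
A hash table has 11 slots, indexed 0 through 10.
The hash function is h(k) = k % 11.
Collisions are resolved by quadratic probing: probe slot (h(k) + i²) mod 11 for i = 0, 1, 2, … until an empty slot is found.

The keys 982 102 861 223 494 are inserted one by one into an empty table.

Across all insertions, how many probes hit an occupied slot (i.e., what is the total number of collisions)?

982: h=3 → slot 3
102: h=3, probe 3,4 → slot 4
861: h=3, probe 3,4,7 → slot 7
223: h=3, probe 3,4,7,1 → slot 1
494: h=10 → slot 10
Table: [., 223, ., 982, 102, ., ., 861, ., ., 494]

6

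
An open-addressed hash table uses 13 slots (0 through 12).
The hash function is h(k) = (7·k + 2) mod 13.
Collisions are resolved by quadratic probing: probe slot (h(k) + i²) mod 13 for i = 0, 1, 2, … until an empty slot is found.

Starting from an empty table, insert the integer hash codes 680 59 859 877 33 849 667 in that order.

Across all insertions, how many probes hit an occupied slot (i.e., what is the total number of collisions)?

680: h=4 -> slot 4
59: h=12 -> slot 12
859: h=9 -> slot 9
877: h=5 -> slot 5
33: h=12, probe 12,0 -> slot 0
849: h=4, probe 4,5,8 -> slot 8
667: h=4, probe 4,5,8,0,7 -> slot 7
Table: [33, —, —, —, 680, 877, —, 667, 849, 859, —, —, 59]

7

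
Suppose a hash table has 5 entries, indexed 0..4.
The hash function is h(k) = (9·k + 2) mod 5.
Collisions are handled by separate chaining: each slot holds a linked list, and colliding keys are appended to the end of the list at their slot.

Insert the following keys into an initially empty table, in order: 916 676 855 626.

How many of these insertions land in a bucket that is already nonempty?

916 → bucket 1
676 → bucket 1 (collision)
855 → bucket 2
626 → bucket 1 (collision)
Final buckets:
0: _
1: 916 -> 676 -> 626
2: 855
3: _
4: _

2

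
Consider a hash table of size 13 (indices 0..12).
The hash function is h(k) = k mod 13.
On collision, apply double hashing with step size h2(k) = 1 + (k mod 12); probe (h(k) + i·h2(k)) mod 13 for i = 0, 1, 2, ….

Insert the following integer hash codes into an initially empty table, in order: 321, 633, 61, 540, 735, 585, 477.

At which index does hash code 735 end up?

Insert 321: h=9, slot 9 empty → index 9.
Insert 633: h=9, h2=10, slot 9 occupied → index 6.
Insert 61: h=9, h2=2, slot 9 occupied → index 11.
Insert 540: h=7, slot 7 empty → index 7.
Insert 735: h=7, h2=4, slots 7,11 occupied → index 2.
Insert 585: h=0, slot 0 empty → index 0.
Insert 477: h=9, h2=10, slots 9,6 occupied → index 3.
Table: [585, ∅, 735, 477, ∅, ∅, 633, 540, ∅, 321, ∅, 61, ∅]

2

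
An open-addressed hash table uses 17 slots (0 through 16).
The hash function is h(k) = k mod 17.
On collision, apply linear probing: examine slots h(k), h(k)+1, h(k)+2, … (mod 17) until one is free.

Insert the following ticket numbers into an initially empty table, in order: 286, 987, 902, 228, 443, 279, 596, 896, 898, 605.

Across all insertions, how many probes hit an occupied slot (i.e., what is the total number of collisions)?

8

Insert 286: h=14, slot 14 empty -> index 14.
Insert 987: h=1, slot 1 empty -> index 1.
Insert 902: h=1, slot 1 occupied -> index 2.
Insert 228: h=7, slot 7 empty -> index 7.
Insert 443: h=1, slots 1,2 occupied -> index 3.
Insert 279: h=7, slot 7 occupied -> index 8.
Insert 596: h=1, slots 1,2,3 occupied -> index 4.
Insert 896: h=12, slot 12 empty -> index 12.
Insert 898: h=14, slot 14 occupied -> index 15.
Insert 605: h=10, slot 10 empty -> index 10.
Table: [∅, 987, 902, 443, 596, ∅, ∅, 228, 279, ∅, 605, ∅, 896, ∅, 286, 898, ∅]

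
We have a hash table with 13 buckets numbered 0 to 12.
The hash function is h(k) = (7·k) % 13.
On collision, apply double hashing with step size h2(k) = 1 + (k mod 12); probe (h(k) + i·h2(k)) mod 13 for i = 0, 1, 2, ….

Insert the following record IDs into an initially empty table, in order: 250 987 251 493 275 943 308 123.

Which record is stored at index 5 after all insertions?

Insert 250: h=8, slot 8 empty -> index 8.
Insert 987: h=6, slot 6 empty -> index 6.
Insert 251: h=2, slot 2 empty -> index 2.
Insert 493: h=6, h2=2, slots 6,8 occupied -> index 10.
Insert 275: h=1, slot 1 empty -> index 1.
Insert 943: h=10, h2=8, slot 10 occupied -> index 5.
Insert 308: h=11, slot 11 empty -> index 11.
Insert 123: h=3, slot 3 empty -> index 3.
Table: [., 275, 251, 123, ., 943, 987, ., 250, ., 493, 308, .]

943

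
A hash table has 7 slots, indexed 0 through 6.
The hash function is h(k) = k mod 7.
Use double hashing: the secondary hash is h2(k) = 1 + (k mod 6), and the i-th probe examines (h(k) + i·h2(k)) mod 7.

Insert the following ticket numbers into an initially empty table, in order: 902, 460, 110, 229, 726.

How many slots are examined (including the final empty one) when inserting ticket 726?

Insert 902: h=6, slot 6 empty -> index 6.
Insert 460: h=5, slot 5 empty -> index 5.
Insert 110: h=5, h2=3, slot 5 occupied -> index 1.
Insert 229: h=5, h2=2, slot 5 occupied -> index 0.
Insert 726: h=5, h2=1, slots 5,6,0,1 occupied -> index 2.
Table: [229, 110, 726, ., ., 460, 902]

5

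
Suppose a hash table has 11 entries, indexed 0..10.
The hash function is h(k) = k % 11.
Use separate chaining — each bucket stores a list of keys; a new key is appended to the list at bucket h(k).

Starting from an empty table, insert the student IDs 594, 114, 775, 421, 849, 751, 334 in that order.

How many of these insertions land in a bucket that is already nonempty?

594 → bucket 0
114 → bucket 4
775 → bucket 5
421 → bucket 3
849 → bucket 2
751 → bucket 3 (collision)
334 → bucket 4 (collision)
Final buckets:
0: 594
1: .
2: 849
3: 421 -> 751
4: 114 -> 334
5: 775
6: .
7: .
8: .
9: .
10: .

2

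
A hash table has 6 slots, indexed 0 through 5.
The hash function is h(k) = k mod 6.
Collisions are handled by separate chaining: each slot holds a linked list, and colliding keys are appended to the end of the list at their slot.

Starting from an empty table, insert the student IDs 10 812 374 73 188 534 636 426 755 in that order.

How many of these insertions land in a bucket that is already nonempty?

10 → bucket 4
812 → bucket 2
374 → bucket 2 (collision)
73 → bucket 1
188 → bucket 2 (collision)
534 → bucket 0
636 → bucket 0 (collision)
426 → bucket 0 (collision)
755 → bucket 5
Final buckets:
0: 534 -> 636 -> 426
1: 73
2: 812 -> 374 -> 188
3: .
4: 10
5: 755

4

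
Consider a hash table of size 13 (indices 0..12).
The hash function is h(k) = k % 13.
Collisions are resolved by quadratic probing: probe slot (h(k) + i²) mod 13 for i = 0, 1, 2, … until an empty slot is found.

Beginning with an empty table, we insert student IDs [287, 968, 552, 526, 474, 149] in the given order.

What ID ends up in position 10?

526

287: h=1 → slot 1
968: h=6 → slot 6
552: h=6, probe 6,7 → slot 7
526: h=6, probe 6,7,10 → slot 10
474: h=6, probe 6,7,10,2 → slot 2
149: h=6, probe 6,7,10,2,9 → slot 9
Table: [., 287, 474, ., ., ., 968, 552, ., 149, 526, ., .]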